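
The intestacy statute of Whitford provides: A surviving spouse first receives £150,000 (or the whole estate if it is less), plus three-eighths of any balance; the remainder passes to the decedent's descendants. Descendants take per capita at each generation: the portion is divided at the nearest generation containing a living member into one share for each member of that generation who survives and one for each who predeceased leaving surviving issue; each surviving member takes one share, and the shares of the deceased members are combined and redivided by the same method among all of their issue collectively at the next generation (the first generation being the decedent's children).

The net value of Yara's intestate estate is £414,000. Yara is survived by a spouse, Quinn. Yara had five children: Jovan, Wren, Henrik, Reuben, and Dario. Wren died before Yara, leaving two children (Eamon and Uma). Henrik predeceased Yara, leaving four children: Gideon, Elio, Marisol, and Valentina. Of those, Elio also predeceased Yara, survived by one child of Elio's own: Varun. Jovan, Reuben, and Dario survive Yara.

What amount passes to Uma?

Uma receives £11,000.

Quinn first takes £150,000, leaving a balance of £264,000. Quinn then takes three-eighths of the balance (£99,000), for a total of £249,000. The remaining £165,000 passes to the descendants.
The descendants' portion (£165,000) is divided at the children's generation into 5 shares of £33,000. Jovan, Reuben, and Dario each take £33,000. The 2 shares of the deceased (Wren and Henrik) are combined into a pool of £66,000.
That pool (£66,000) is divided at the grandchildren's generation into 6 shares of £11,000. Eamon, Uma, Gideon, Marisol, and Valentina each take £11,000. The remaining share for the deceased Elio (£11,000) is carried to the next generation.
That pool (£11,000) passes entirely to Varun, the sole taker at the great-grandchildren's generation.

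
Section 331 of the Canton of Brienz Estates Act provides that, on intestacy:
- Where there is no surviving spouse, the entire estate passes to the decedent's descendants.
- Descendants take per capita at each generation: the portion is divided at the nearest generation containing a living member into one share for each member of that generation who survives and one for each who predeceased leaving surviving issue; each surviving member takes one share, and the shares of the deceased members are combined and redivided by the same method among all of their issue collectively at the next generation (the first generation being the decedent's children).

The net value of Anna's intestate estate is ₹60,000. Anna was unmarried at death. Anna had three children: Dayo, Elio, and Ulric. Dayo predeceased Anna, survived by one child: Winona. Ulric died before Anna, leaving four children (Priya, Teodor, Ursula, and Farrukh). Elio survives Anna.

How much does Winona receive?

The entire ₹60,000 passes to the descendants.
That amount (₹60,000) is divided at the children's generation into 3 shares of ₹20,000. Elio takes ₹20,000. The 2 shares of the deceased (Dayo and Ulric) are combined into a pool of ₹40,000.
That pool (₹40,000) is divided at the grandchildren's generation equally among Winona, Priya, Teodor, Ursula, and Farrukh: ₹8,000 each.

Winona receives ₹8,000.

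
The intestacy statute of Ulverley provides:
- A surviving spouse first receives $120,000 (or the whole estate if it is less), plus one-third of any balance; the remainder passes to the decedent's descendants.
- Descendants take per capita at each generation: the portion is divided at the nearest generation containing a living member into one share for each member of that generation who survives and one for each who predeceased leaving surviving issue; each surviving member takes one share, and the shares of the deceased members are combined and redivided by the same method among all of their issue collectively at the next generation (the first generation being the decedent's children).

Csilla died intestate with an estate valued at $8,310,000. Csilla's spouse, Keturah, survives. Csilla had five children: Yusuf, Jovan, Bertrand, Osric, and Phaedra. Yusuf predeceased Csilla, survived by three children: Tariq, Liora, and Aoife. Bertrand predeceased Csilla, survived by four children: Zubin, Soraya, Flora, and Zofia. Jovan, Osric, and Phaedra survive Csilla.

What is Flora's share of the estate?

Flora receives $312,000.

Keturah first takes $120,000, leaving a balance of $8,190,000. Keturah then takes one-third of the balance ($2,730,000), for a total of $2,850,000. The remaining $5,460,000 passes to the descendants.
The descendants' portion ($5,460,000) is divided at the children's generation into 5 shares of $1,092,000. Jovan, Osric, and Phaedra each take $1,092,000. The 2 shares of the deceased (Yusuf and Bertrand) are combined into a pool of $2,184,000.
That pool ($2,184,000) is divided at the grandchildren's generation equally among Tariq, Liora, Aoife, Zubin, Soraya, Flora, and Zofia: $312,000 each.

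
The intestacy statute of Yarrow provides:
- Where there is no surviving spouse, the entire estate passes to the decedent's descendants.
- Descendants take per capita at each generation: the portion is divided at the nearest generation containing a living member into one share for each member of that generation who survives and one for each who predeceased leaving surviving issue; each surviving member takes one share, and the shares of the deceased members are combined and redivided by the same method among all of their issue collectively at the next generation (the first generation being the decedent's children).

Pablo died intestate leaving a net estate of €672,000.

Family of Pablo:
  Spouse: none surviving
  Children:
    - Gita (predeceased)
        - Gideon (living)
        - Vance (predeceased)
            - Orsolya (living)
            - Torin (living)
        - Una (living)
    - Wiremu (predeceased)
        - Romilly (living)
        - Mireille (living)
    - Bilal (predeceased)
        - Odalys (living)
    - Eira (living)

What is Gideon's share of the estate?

Gideon receives €84,000.

The entire €672,000 passes to the descendants.
That amount (€672,000) is divided at the children's generation into 4 shares of €168,000. Eira takes €168,000. The 3 shares of the deceased (Gita, Wiremu, and Bilal) are combined into a pool of €504,000.
That pool (€504,000) is divided at the grandchildren's generation into 6 shares of €84,000. Gideon, Una, Romilly, Mireille, and Odalys each take €84,000. The remaining share for the deceased Vance (€84,000) is carried to the next generation.
That pool (€84,000) is divided at the great-grandchildren's generation equally among Orsolya and Torin: €42,000 each.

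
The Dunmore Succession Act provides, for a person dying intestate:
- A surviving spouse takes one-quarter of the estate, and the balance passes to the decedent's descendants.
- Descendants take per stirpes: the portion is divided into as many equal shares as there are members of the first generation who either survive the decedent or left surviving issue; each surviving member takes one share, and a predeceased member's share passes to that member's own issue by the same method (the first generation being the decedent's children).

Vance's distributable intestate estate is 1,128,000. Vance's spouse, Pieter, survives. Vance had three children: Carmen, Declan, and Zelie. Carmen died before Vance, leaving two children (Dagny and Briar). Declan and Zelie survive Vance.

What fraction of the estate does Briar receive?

Briar receives 1/8 of the estate.

Pieter takes one-quarter of 1,128,000 = 282,000. The remaining 846,000 passes to the descendants.
The descendants' portion (846,000) is divided into 3 shares of 282,000: Declan and Zelie each take 282,000; Carmen's 282,000 share passes to Carmen's issue.
Carmen's share (282,000) is divided into 2 shares of 141,000: Dagny and Briar each take 141,000.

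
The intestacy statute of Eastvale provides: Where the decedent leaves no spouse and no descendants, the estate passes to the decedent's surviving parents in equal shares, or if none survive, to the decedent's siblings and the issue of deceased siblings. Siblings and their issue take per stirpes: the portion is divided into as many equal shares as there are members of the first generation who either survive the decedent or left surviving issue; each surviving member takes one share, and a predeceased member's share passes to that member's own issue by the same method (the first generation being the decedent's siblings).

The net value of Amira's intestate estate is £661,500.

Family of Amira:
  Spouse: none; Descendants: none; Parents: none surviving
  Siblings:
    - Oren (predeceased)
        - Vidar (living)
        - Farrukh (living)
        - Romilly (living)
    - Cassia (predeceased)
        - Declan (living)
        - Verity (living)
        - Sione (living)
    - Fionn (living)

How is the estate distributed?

The entire £661,500 passes to the siblings and their issue.
That amount (£661,500) is divided into 3 shares of £220,500: Fionn takes £220,500; Oren's £220,500 share passes to Oren's issue; Cassia's £220,500 share passes to Cassia's issue.
Oren's share (£220,500) is divided into 3 shares of £73,500: Vidar, Farrukh, and Romilly each take £73,500.
Cassia's share (£220,500) is divided into 3 shares of £73,500: Declan, Verity, and Sione each take £73,500.

Vidar: £73,500; Farrukh: £73,500; Romilly: £73,500; Declan: £73,500; Verity: £73,500; Sione: £73,500; Fionn: £220,500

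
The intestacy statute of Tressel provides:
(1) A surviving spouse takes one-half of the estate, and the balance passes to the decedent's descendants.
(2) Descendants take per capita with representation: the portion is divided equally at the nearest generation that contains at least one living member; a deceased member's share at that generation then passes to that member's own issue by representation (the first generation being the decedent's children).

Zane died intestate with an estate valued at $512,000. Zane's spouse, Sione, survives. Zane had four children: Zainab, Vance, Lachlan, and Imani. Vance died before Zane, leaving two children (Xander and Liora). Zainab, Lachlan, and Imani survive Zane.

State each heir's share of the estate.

Sione: $256,000; Zainab: $64,000; Xander: $32,000; Liora: $32,000; Lachlan: $64,000; Imani: $64,000

Sione takes one-half of $512,000 = $256,000. The remaining $256,000 passes to the descendants.
The descendants' portion ($256,000) is divided into 4 shares of $64,000: Zainab, Lachlan, and Imani each take $64,000; Vance's $64,000 share passes to Vance's issue.
Vance's share ($64,000) is divided into 2 shares of $32,000: Xander and Liora each take $32,000.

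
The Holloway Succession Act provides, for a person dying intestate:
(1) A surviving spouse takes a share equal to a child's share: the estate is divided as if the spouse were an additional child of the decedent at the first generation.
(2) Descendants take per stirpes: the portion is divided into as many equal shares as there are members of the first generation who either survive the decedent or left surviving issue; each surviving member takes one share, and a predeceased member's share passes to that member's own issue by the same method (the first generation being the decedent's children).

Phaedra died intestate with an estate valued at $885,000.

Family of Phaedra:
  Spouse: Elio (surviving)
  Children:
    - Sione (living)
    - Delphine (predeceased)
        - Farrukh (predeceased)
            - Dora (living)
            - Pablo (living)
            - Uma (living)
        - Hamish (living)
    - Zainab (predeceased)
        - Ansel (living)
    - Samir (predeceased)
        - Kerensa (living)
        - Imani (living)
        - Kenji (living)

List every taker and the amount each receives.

The spouse counts as an additional share at the children's level, so there are 5 primary shares of $177,000. Elio takes one such share ($177,000).
The children's combined portion ($708,000) is divided into 4 shares of $177,000: Sione takes $177,000; Delphine's $177,000 share passes to Delphine's issue; Zainab's $177,000 share passes to Zainab's issue; Samir's $177,000 share passes to Samir's issue.
Delphine's share ($177,000) is divided into 2 shares of $88,500: Hamish takes $88,500; Farrukh's $88,500 share passes to Farrukh's issue.
Farrukh's share ($88,500) is divided into 3 shares of $29,500: Dora, Pablo, and Uma each take $29,500.
Zainab's share ($177,000) passes entirely to Ansel.
Samir's share ($177,000) is divided into 3 shares of $59,000: Kerensa, Imani, and Kenji each take $59,000.

Elio: $177,000; Sione: $177,000; Dora: $29,500; Pablo: $29,500; Uma: $29,500; Hamish: $88,500; Ansel: $177,000; Kerensa: $59,000; Imani: $59,000; Kenji: $59,000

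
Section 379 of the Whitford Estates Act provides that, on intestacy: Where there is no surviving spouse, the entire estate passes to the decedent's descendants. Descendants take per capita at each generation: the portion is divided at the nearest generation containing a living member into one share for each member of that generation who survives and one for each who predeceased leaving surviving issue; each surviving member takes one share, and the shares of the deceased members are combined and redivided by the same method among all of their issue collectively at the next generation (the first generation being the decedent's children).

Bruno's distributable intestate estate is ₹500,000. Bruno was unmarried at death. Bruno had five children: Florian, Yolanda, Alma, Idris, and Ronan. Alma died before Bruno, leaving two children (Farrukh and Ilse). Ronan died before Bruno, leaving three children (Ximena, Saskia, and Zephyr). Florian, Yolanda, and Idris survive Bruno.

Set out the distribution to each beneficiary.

The entire ₹500,000 passes to the descendants.
That amount (₹500,000) is divided at the children's generation into 5 shares of ₹100,000. Florian, Yolanda, and Idris each take ₹100,000. The 2 shares of the deceased (Alma and Ronan) are combined into a pool of ₹200,000.
That pool (₹200,000) is divided at the grandchildren's generation equally among Farrukh, Ilse, Ximena, Saskia, and Zephyr: ₹40,000 each.

Florian: ₹100,000; Yolanda: ₹100,000; Farrukh: ₹40,000; Ilse: ₹40,000; Idris: ₹100,000; Ximena: ₹40,000; Saskia: ₹40,000; Zephyr: ₹40,000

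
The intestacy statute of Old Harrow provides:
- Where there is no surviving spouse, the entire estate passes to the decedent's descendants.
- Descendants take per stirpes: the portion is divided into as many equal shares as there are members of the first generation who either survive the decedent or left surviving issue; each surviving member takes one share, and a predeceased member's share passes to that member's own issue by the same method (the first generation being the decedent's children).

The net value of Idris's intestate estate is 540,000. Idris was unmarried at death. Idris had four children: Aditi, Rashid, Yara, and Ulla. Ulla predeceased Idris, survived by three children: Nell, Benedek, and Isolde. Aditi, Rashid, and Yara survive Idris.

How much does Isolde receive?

Isolde receives 45,000.

The entire 540,000 passes to the descendants.
That amount (540,000) is divided into 4 shares of 135,000: Aditi, Rashid, and Yara each take 135,000; Ulla's 135,000 share passes to Ulla's issue.
Ulla's share (135,000) is divided into 3 shares of 45,000: Nell, Benedek, and Isolde each take 45,000.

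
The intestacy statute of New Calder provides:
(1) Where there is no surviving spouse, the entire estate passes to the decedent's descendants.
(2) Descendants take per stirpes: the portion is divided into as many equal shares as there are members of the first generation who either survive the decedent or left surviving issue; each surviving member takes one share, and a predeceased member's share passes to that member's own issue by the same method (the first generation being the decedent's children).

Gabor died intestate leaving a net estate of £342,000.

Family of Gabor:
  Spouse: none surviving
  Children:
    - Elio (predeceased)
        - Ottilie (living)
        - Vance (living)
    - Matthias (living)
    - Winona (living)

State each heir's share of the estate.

The entire £342,000 passes to the descendants.
That amount (£342,000) is divided into 3 shares of £114,000: Matthias and Winona each take £114,000; Elio's £114,000 share passes to Elio's issue.
Elio's share (£114,000) is divided into 2 shares of £57,000: Ottilie and Vance each take £57,000.

Ottilie: £57,000; Vance: £57,000; Matthias: £114,000; Winona: £114,000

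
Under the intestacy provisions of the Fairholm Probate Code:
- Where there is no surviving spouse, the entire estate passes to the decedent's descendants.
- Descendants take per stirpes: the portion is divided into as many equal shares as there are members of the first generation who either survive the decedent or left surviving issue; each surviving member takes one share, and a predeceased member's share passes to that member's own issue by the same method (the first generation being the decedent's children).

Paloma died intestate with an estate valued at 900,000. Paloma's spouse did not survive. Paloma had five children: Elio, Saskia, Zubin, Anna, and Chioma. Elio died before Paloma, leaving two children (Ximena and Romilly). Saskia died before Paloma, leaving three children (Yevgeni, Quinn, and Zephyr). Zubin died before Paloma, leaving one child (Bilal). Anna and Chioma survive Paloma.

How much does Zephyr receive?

The entire 900,000 passes to the descendants.
That amount (900,000) is divided into 5 shares of 180,000: Anna and Chioma each take 180,000; Elio's 180,000 share passes to Elio's issue; Saskia's 180,000 share passes to Saskia's issue; Zubin's 180,000 share passes to Zubin's issue.
Elio's share (180,000) is divided into 2 shares of 90,000: Ximena and Romilly each take 90,000.
Saskia's share (180,000) is divided into 3 shares of 60,000: Yevgeni, Quinn, and Zephyr each take 60,000.
Zubin's share (180,000) passes entirely to Bilal.

Zephyr receives 60,000.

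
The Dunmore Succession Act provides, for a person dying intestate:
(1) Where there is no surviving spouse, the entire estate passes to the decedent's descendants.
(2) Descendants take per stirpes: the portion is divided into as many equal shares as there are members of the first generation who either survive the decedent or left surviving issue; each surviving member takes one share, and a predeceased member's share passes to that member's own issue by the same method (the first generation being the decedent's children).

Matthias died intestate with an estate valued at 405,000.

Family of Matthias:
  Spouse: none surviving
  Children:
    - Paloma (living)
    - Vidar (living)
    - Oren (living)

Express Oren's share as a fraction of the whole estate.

The entire 405,000 passes to the descendants.
That amount (405,000) is divided into 3 shares of 135,000: Paloma, Vidar, and Oren each take 135,000.

Oren receives 1/3 of the estate.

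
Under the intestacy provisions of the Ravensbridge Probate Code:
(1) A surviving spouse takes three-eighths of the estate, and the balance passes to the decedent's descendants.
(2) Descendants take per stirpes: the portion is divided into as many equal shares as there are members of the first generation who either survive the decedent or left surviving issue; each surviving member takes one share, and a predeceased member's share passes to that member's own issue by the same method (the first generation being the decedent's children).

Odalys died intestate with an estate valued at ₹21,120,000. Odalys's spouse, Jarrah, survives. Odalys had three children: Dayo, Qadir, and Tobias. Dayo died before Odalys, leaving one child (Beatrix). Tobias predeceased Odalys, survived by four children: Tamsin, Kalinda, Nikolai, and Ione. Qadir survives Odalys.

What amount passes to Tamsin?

Tamsin receives ₹1,100,000.

Jarrah takes three-eighths of ₹21,120,000 = ₹7,920,000. The remaining ₹13,200,000 passes to the descendants.
The descendants' portion (₹13,200,000) is divided into 3 shares of ₹4,400,000: Qadir takes ₹4,400,000; Dayo's ₹4,400,000 share passes to Dayo's issue; Tobias's ₹4,400,000 share passes to Tobias's issue.
Dayo's share (₹4,400,000) passes entirely to Beatrix.
Tobias's share (₹4,400,000) is divided into 4 shares of ₹1,100,000: Tamsin, Kalinda, Nikolai, and Ione each take ₹1,100,000.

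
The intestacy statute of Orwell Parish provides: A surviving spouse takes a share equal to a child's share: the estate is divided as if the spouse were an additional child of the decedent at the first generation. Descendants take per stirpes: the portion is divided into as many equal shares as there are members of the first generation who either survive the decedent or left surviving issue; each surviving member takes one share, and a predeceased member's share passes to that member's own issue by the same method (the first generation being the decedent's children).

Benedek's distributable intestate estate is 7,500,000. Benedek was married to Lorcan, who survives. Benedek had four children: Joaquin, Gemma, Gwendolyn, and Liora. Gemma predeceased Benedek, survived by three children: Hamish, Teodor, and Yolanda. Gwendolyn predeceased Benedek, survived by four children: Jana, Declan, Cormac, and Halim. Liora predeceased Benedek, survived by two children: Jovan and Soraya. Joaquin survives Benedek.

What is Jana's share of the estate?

The spouse counts as an additional share at the children's level, so there are 5 primary shares of 1,500,000. Lorcan takes one such share (1,500,000).
The children's combined portion (6,000,000) is divided into 4 shares of 1,500,000: Joaquin takes 1,500,000; Gemma's 1,500,000 share passes to Gemma's issue; Gwendolyn's 1,500,000 share passes to Gwendolyn's issue; Liora's 1,500,000 share passes to Liora's issue.
Gemma's share (1,500,000) is divided into 3 shares of 500,000: Hamish, Teodor, and Yolanda each take 500,000.
Gwendolyn's share (1,500,000) is divided into 4 shares of 375,000: Jana, Declan, Cormac, and Halim each take 375,000.
Liora's share (1,500,000) is divided into 2 shares of 750,000: Jovan and Soraya each take 750,000.

Jana receives 375,000.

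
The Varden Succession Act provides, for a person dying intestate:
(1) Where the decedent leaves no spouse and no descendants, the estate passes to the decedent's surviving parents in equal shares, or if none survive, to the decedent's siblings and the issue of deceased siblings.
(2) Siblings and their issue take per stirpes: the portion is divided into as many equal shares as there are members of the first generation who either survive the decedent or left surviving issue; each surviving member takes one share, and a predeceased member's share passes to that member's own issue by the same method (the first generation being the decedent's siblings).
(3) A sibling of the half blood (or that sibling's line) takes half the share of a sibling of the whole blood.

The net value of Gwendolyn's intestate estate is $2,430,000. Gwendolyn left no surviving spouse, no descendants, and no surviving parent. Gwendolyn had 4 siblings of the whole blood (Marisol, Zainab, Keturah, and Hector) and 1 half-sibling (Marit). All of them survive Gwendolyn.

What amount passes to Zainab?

The entire $2,430,000 passes to the siblings and their issue.
Counting each half-blood sibling's line as half a unit, there are 9/2 units in $2,430,000, so one unit is $540,000. Whole-blood lines (Marisol, Zainab, Keturah, and Hector) take $540,000 each; half-blood lines (Marit) take $270,000 each.

Zainab receives $540,000.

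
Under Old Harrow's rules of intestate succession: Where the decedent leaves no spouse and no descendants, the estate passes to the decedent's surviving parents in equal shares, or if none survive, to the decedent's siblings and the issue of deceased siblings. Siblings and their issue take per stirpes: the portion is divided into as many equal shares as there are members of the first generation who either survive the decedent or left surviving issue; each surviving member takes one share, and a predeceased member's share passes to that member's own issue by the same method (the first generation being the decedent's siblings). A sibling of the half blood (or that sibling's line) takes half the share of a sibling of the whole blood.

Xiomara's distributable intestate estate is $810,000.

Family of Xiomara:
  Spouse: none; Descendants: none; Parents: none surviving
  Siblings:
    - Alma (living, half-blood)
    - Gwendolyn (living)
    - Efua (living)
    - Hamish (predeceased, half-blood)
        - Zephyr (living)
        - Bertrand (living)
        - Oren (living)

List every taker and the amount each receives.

Alma: $135,000; Gwendolyn: $270,000; Efua: $270,000; Zephyr: $45,000; Bertrand: $45,000; Oren: $45,000

The entire $810,000 passes to the siblings and their issue.
Counting each half-blood sibling's line as half a unit, there are 3 units in $810,000, so one unit is $270,000. Whole-blood lines (Gwendolyn and Efua) take $270,000 each; half-blood lines (Alma and Hamish) take $135,000 each.
Hamish's share ($135,000) is divided into 3 shares of $45,000: Zephyr, Bertrand, and Oren each take $45,000.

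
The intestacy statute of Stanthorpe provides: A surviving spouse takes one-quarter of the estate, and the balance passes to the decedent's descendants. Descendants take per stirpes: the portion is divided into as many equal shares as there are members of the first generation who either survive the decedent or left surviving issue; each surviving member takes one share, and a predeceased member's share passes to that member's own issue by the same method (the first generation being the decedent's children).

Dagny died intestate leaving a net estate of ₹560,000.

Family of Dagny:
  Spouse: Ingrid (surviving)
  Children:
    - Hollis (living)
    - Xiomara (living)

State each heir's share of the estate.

Ingrid: ₹140,000; Hollis: ₹210,000; Xiomara: ₹210,000

Ingrid takes one-quarter of ₹560,000 = ₹140,000. The remaining ₹420,000 passes to the descendants.
The descendants' portion (₹420,000) is divided into 2 shares of ₹210,000: Hollis and Xiomara each take ₹210,000.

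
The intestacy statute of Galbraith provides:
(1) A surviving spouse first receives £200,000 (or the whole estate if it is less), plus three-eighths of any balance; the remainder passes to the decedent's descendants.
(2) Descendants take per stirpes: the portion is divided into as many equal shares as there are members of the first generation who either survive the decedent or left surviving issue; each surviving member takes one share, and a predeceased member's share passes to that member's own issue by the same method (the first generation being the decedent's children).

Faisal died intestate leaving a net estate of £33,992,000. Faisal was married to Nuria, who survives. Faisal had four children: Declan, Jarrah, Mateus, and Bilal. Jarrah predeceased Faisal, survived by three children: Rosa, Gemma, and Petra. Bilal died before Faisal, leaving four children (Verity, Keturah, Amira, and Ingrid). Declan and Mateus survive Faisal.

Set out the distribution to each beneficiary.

Nuria: £12,872,000; Declan: £5,280,000; Rosa: £1,760,000; Gemma: £1,760,000; Petra: £1,760,000; Mateus: £5,280,000; Verity: £1,320,000; Keturah: £1,320,000; Amira: £1,320,000; Ingrid: £1,320,000

Nuria first takes £200,000, leaving a balance of £33,792,000. Nuria then takes three-eighths of the balance (£12,672,000), for a total of £12,872,000. The remaining £21,120,000 passes to the descendants.
The descendants' portion (£21,120,000) is divided into 4 shares of £5,280,000: Declan and Mateus each take £5,280,000; Jarrah's £5,280,000 share passes to Jarrah's issue; Bilal's £5,280,000 share passes to Bilal's issue.
Jarrah's share (£5,280,000) is divided into 3 shares of £1,760,000: Rosa, Gemma, and Petra each take £1,760,000.
Bilal's share (£5,280,000) is divided into 4 shares of £1,320,000: Verity, Keturah, Amira, and Ingrid each take £1,320,000.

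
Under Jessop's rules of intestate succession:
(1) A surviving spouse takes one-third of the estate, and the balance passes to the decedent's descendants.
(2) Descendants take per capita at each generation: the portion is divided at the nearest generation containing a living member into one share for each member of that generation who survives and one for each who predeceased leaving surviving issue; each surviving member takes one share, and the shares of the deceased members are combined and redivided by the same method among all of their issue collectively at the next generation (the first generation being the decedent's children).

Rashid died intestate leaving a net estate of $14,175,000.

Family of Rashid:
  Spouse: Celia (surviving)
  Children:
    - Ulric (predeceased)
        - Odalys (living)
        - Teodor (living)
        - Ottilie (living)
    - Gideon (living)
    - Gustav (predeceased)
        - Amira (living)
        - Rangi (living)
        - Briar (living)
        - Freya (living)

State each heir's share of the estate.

Celia: $4,725,000; Odalys: $900,000; Teodor: $900,000; Ottilie: $900,000; Gideon: $3,150,000; Amira: $900,000; Rangi: $900,000; Briar: $900,000; Freya: $900,000

Celia takes one-third of $14,175,000 = $4,725,000. The remaining $9,450,000 passes to the descendants.
The descendants' portion ($9,450,000) is divided at the children's generation into 3 shares of $3,150,000. Gideon takes $3,150,000. The 2 shares of the deceased (Ulric and Gustav) are combined into a pool of $6,300,000.
That pool ($6,300,000) is divided at the grandchildren's generation equally among Odalys, Teodor, Ottilie, Amira, Rangi, Briar, and Freya: $900,000 each.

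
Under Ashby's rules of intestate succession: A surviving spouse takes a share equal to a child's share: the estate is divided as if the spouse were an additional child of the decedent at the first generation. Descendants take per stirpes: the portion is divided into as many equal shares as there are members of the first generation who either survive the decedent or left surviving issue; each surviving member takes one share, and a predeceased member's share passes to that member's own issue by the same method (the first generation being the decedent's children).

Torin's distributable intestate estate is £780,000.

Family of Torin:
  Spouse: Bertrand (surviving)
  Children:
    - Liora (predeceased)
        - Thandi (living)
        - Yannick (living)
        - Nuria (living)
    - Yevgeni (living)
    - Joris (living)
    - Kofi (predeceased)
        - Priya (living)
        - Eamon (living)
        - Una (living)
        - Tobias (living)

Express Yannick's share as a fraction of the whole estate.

Yannick receives 1/15 of the estate.

The spouse counts as an additional share at the children's level, so there are 5 primary shares of £156,000. Bertrand takes one such share (£156,000).
The children's combined portion (£624,000) is divided into 4 shares of £156,000: Yevgeni and Joris each take £156,000; Liora's £156,000 share passes to Liora's issue; Kofi's £156,000 share passes to Kofi's issue.
Liora's share (£156,000) is divided into 3 shares of £52,000: Thandi, Yannick, and Nuria each take £52,000.
Kofi's share (£156,000) is divided into 4 shares of £39,000: Priya, Eamon, Una, and Tobias each take £39,000.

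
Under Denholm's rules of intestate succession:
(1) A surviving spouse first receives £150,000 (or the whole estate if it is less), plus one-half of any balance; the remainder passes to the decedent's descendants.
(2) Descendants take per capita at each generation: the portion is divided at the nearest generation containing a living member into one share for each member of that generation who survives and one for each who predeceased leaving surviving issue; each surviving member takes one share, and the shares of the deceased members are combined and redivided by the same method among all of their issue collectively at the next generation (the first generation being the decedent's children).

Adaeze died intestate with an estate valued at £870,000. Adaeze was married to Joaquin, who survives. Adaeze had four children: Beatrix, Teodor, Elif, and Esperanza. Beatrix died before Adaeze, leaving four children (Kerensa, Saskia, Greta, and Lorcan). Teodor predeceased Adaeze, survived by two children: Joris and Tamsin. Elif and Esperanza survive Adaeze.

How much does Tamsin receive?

Joaquin first takes £150,000, leaving a balance of £720,000. Joaquin then takes one-half of the balance (£360,000), for a total of £510,000. The remaining £360,000 passes to the descendants.
The descendants' portion (£360,000) is divided at the children's generation into 4 shares of £90,000. Elif and Esperanza each take £90,000. The 2 shares of the deceased (Beatrix and Teodor) are combined into a pool of £180,000.
That pool (£180,000) is divided at the grandchildren's generation equally among Kerensa, Saskia, Greta, Lorcan, Joris, and Tamsin: £30,000 each.

Tamsin receives £30,000.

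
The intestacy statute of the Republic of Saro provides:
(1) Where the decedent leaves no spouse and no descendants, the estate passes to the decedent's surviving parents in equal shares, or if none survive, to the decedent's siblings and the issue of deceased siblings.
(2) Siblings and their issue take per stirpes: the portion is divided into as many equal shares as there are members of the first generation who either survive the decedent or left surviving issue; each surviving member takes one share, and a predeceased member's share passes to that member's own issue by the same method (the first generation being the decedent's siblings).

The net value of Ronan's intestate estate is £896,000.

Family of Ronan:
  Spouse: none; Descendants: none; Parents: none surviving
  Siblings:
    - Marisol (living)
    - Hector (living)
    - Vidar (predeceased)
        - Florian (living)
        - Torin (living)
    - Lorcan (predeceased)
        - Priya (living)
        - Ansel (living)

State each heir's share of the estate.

Marisol: £224,000; Hector: £224,000; Florian: £112,000; Torin: £112,000; Priya: £112,000; Ansel: £112,000

The entire £896,000 passes to the siblings and their issue.
That amount (£896,000) is divided into 4 shares of £224,000: Marisol and Hector each take £224,000; Vidar's £224,000 share passes to Vidar's issue; Lorcan's £224,000 share passes to Lorcan's issue.
Vidar's share (£224,000) is divided into 2 shares of £112,000: Florian and Torin each take £112,000.
Lorcan's share (£224,000) is divided into 2 shares of £112,000: Priya and Ansel each take £112,000.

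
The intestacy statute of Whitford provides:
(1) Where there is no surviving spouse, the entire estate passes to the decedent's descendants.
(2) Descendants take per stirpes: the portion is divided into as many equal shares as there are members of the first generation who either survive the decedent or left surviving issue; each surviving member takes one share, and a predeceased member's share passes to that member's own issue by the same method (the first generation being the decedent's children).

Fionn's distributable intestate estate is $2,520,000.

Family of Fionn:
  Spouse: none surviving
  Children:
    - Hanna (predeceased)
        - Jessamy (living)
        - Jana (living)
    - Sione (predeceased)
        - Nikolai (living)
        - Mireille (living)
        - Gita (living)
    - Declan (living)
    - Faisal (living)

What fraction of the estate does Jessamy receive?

Jessamy receives 1/8 of the estate.

The entire $2,520,000 passes to the descendants.
That amount ($2,520,000) is divided into 4 shares of $630,000: Declan and Faisal each take $630,000; Hanna's $630,000 share passes to Hanna's issue; Sione's $630,000 share passes to Sione's issue.
Hanna's share ($630,000) is divided into 2 shares of $315,000: Jessamy and Jana each take $315,000.
Sione's share ($630,000) is divided into 3 shares of $210,000: Nikolai, Mireille, and Gita each take $210,000.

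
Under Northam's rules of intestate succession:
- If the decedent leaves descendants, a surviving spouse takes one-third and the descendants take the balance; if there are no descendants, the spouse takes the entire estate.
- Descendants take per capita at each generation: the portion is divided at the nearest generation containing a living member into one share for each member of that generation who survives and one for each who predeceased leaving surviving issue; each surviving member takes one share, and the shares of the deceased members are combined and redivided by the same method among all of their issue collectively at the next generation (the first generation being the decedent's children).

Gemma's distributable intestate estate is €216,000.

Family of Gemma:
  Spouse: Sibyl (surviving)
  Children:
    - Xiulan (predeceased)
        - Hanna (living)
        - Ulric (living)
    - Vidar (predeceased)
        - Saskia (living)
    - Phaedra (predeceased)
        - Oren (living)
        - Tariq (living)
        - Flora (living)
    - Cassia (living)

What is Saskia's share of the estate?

Saskia receives €18,000.

Sibyl takes one-third of €216,000 = €72,000. The remaining €144,000 passes to the descendants.
The descendants' portion (€144,000) is divided at the children's generation into 4 shares of €36,000. Cassia takes €36,000. The 3 shares of the deceased (Xiulan, Vidar, and Phaedra) are combined into a pool of €108,000.
That pool (€108,000) is divided at the grandchildren's generation equally among Hanna, Ulric, Saskia, Oren, Tariq, and Flora: €18,000 each.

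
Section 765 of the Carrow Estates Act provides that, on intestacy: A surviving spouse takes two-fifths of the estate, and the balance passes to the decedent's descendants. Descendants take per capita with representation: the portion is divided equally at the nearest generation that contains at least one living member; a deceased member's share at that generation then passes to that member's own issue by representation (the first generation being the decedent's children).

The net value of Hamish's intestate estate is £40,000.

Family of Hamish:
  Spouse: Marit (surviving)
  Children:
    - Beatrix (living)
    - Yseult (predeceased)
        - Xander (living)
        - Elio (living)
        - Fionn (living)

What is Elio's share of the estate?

Marit takes two-fifths of £40,000 = £16,000. The remaining £24,000 passes to the descendants.
The descendants' portion (£24,000) is divided into 2 shares of £12,000: Beatrix takes £12,000; Yseult's £12,000 share passes to Yseult's issue.
Yseult's share (£12,000) is divided into 3 shares of £4,000: Xander, Elio, and Fionn each take £4,000.

Elio receives £4,000.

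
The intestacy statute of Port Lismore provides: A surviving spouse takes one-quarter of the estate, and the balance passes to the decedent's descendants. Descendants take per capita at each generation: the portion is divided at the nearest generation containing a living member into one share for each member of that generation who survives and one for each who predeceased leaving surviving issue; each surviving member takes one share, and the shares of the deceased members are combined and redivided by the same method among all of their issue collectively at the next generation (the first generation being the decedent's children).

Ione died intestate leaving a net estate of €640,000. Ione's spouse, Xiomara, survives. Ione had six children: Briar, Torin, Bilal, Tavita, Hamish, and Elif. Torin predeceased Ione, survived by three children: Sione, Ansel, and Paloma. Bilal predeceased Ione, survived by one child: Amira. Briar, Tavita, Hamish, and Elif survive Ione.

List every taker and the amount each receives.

Xiomara: €160,000; Briar: €80,000; Sione: €40,000; Ansel: €40,000; Paloma: €40,000; Amira: €40,000; Tavita: €80,000; Hamish: €80,000; Elif: €80,000

Xiomara takes one-quarter of €640,000 = €160,000. The remaining €480,000 passes to the descendants.
The descendants' portion (€480,000) is divided at the children's generation into 6 shares of €80,000. Briar, Tavita, Hamish, and Elif each take €80,000. The 2 shares of the deceased (Torin and Bilal) are combined into a pool of €160,000.
That pool (€160,000) is divided at the grandchildren's generation equally among Sione, Ansel, Paloma, and Amira: €40,000 each.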